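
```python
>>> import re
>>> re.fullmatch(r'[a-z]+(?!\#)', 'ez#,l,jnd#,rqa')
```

None

A negative assertion filters positions out without eating any characters.
`re.fullmatch` requires the pattern to consume the entire string.
Here the pattern can't cover the whole string, so the call returns None.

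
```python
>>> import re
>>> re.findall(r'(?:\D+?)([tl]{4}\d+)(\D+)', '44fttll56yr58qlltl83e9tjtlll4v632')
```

[('ttll56', 'yr'), ('lltl83', 'e'), ('tlll4', 'v')]

The pattern matches one or more of a non-digit (lazy) (non-capturing group); then exactly 4 of one of [tl], then one or more of a digit (captured); then one or more of a non-digit (captured).
Matches: at [2:11] match 'fttll56yr', groups = ('ttll56', 'yr'); at [13:21] match 'qlltl83e', groups = ('lltl83', 'e'); at [22:30] match 'tjtlll4v', groups = ('tlll4', 'v').
2 groups means each result is a tuple of 2 captured strings — 3 here.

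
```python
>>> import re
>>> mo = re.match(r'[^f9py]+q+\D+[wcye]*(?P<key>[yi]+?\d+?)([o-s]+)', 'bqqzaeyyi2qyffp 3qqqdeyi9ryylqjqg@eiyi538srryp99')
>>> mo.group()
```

'bqqzaeyyi2q'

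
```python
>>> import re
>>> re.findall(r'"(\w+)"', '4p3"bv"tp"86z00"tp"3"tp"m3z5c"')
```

`findall` collects group 1 from each match (4 total).

['bv', '86z00', '3', 'm3z5c']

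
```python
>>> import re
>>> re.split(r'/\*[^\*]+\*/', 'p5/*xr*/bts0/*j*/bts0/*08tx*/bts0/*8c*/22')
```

['p5', 'bts0', 'bts0', 'bts0', '22']

Matches to split on: at [2:8] → '/*xr*/'; at [12:17] → '/*j*/'; at [21:29] → '/*08tx*/'; at [33:39] → '/*8c*/'.
Each match becomes a cut point; 5 segments remain.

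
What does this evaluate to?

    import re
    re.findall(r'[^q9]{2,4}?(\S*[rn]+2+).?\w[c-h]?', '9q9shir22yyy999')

['ir22']

The pattern matches 2 to 4 of any character except [q9] (lazy); then zero or more of a non-whitespace character, then one or more of one of [rn], then one or more of a literal '2' (captured); then optionally any character, then a word character, then optionally a character in [c-h].
`findall` collects group 1 from the one match (1 total).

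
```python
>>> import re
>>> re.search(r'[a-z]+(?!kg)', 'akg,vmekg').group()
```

The negative lookahead/lookbehind blocks any match where the forbidden context is present.
The match spans [0:3] → 'akg'.

'akg'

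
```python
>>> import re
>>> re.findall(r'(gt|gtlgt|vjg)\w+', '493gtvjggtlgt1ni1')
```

['gt']

Scanning left to right: at [3:17] match 'gtvjggtlgt1ni1', group 1 = 'gt'.
With a single group, `findall` returns only what that group captured — 1 item.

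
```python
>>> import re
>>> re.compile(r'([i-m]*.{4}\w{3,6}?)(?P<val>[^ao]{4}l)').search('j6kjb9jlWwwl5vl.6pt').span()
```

Pattern: zero or more of a character in [i-m], then exactly 4 of any character, then 3 to 6 of a word character (lazy) (captured); then exactly 4 of any character except [ao], then the literal 'l' (captured as 'val').
The match spans [0:15] → 'j6kjb9jlWwwl5vl'.

(0, 15)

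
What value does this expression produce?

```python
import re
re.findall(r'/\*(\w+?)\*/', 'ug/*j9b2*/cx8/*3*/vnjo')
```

Scanning left to right: at [2:10] match '/*j9b2*/', group 1 = 'j9b2'; at [13:18] match '/*3*/', group 1 = '3'.
One capturing group, so `findall` returns just the captured substring from each match — 2 in all.

['j9b2', '3']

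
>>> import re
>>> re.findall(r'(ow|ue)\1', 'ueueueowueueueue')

['ue', 'ue', 'ue']

`\1` has to match the exact text group 1 already captured.
Scanning left to right: at [0:4] match 'ueue', group 1 = 'ue'; at [8:12] match 'ueue', group 1 = 'ue'; at [12:16] match 'ueue', group 1 = 'ue'.
`findall` collects group 1 from each match (3 total).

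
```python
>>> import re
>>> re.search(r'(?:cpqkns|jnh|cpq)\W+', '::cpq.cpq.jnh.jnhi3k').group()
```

The match spans [2:6] → 'cpq.'.

'cpq.'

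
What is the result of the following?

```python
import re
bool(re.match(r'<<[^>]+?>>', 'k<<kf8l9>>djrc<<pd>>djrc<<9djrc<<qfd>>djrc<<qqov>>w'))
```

With `match`, the pattern is implicitly anchored at the beginning.
Here position 0 doesn't satisfy it, so the call returns None, and `bool(None)` is False.

False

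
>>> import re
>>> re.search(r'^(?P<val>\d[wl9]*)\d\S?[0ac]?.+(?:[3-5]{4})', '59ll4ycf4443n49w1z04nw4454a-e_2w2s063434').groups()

This matches anchored at the start of the string; then a digit, then zero or more of one of [wl9] (captured as 'val'); then a digit, then optionally a non-whitespace character, then optionally one of [0ac]; then one or more of any character; then exactly 4 of a character in [3-5] (non-capturing group).
Unlike `match`, `search` isn't anchored — it looks for the pattern anywhere in the string.
The match spans [0:40] → '59ll4ycf4443n49w1z04nw4454a-e_2w2s063434'.
Captured: group 1 = '59ll'.

('59ll',)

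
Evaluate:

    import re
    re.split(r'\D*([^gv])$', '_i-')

['', '-', '']

Pattern: zero or more of a non-digit; then any character except [gv] (captured); then anchored at the end.
Matches to split on: at [0:3] → '_i-'.
`re.split` interleaves the captured-group text with the surrounding fragments.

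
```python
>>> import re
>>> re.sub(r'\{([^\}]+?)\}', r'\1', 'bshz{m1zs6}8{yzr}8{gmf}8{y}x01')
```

'bshzm1zs68yzr8gmf8yx01'

Matches: at [4:11] → '{m1zs6}'; at [12:17] → '{yzr}'; at [18:23] → '{gmf}'; at [24:27] → '{y}'.
Each match is replaced using the text its own group 1 captured.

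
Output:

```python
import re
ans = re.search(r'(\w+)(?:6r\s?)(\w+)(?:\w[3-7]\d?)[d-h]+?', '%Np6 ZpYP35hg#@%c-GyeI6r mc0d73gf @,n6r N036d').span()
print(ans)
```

(18, 32)

The match spans [18:32] → 'GyeI6r mc0d73g'.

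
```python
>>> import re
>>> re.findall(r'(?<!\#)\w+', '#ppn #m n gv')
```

The negative lookaround is zero-width — it rules out positions where the adjacent text would match, without consuming anything.
Walking the string: at [2:4] → 'pn'; at [8:9] → 'n'; at [10:12] → 'gv'.
Since nothing is captured, `findall` lists the 3 matched substrings directly.

['pn', 'n', 'gv']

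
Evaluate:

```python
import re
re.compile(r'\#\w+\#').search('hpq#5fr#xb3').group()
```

`re.search` tries every starting position until one works.
The match spans [3:8] → '#5fr#'.

'#5fr#'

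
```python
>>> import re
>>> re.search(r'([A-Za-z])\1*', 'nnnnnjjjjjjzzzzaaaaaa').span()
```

(0, 5)

The backreference `\1` re-matches whatever the first group consumed, character for character.
`search` walks the string left to right and returns the first match it finds.
The match spans [0:5] → 'nnnnn'.
Captured: group 1 = 'n'.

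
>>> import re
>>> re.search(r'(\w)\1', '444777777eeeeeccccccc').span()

The backreference `\1` re-matches whatever the first group consumed, character for character.
The match spans [0:2] → '44'.

(0, 2)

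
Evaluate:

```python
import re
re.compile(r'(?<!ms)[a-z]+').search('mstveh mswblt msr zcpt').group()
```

'mstveh'

A negative assertion filters positions out without eating any characters.
`re.search` tries every starting position until one works.
The match spans [0:6] → 'mstveh'.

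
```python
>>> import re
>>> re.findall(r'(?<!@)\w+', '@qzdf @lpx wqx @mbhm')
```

['zdf', 'px', 'wqx', 'bhm']

The negative lookaround is zero-width — it rules out positions where the adjacent text would match, without consuming anything.
Walking the string: at [2:5] → 'zdf'; at [8:10] → 'px'; at [11:14] → 'wqx'; at [17:20] → 'bhm'.
No capturing groups, so `findall` returns the 4 full match strings.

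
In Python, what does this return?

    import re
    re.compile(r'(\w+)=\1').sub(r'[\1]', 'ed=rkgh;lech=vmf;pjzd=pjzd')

'ed=rkgh;lech=vmf;[pjzd]'

`\1` has to match the exact text group 1 already captured.
Matches: at [17:26] → 'pjzd=pjzd'.
The replacement refers to a captured group, so each match is rewritten using its own captured text.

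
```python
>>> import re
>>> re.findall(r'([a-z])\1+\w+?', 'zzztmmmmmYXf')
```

`\1` has to match the exact text group 1 already captured.
Because there's exactly one group, `findall` drops the full match and keeps group 1 from each hit.

['z', 'm']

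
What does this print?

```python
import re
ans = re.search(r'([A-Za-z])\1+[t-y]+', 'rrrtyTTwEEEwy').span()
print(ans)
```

(0, 5)

The backreference `\1` re-matches whatever the first group consumed, character for character.
The match spans [0:5] → 'rrrty'.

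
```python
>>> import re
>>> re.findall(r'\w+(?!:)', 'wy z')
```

['wy', 'z']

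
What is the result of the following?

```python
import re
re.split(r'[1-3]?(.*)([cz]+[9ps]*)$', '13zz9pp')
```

['', '3z', 'z9pp', '']

This matches optionally a character in [1-3]; then zero or more of any character (captured); then one or more of one of [cz], then zero or more of one of [9ps] (captured); then anchored at the end.
Because the pattern has a capturing group, `split` also inserts each captured text between the pieces.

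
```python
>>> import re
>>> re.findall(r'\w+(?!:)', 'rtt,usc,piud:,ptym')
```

['rtt', 'usc', 'piu', 'ptym']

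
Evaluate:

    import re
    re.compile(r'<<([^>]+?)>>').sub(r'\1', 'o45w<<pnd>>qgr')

`\1` in the replacement pulls in group 1's text for each match.

'o45wpndqgr'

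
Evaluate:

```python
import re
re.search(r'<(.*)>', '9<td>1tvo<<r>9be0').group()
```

'<td>1tvo<<r>'

Unlike `match`, `search` isn't anchored — it looks for the pattern anywhere in the string.
The match spans [1:13] → '<td>1tvo<<r>'.
Captured: group 1 = 'td>1tvo<<r'.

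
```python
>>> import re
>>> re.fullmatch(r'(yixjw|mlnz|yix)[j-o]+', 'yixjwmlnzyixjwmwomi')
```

`fullmatch` succeeds only if the pattern covers the string from start to end.
Here the string isn't matched end-to-end, so the call returns None.

None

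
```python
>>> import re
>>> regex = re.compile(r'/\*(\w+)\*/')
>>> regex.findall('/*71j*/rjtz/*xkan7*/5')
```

['71j', 'xkan7']

With a single group, `findall` returns only what that group captured — 2 items.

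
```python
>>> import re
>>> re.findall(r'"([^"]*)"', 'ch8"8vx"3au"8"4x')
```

['8vx', '8']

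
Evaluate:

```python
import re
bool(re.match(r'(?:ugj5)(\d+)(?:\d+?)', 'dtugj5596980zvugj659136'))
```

False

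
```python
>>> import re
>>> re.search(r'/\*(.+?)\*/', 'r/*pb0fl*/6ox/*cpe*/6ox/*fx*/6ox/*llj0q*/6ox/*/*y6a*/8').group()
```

'/*pb0fl*/'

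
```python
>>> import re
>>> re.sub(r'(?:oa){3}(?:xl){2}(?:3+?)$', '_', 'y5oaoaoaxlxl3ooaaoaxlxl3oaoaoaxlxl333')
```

'y5oaoaoaxlxl3ooaaoaxlxl3_'

This matches the literal 'oa' repeated 3 times, then the literal 'xl' repeated 2 times; then one or more of a literal '3' (lazy) (non-capturing group); then anchored at the end.
Each match is replaced by '_'.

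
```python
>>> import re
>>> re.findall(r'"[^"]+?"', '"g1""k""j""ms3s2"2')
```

['"g1"', '"k"', '"j"', '"ms3s2"']

`findall` yields the raw match text (4 of them) because the pattern has no groups.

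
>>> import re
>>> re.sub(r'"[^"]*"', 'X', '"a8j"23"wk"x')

Matches: at [0:5] → '"a8j"'; at [7:11] → '"wk"'.
Every occurrence is swapped for 'X'.

'X23Xx'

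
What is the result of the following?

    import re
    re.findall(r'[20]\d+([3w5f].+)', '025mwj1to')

['5mwj1to']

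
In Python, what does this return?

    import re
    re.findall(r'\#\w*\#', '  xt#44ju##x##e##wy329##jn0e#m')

['#44ju#', '#x#', '#e#', '#wy329#', '#jn0e#']

Walking the string: at [4:10] → '#44ju#'; at [10:13] → '#x#'; at [13:16] → '#e#'; at [16:23] → '#wy329#'; at [23:29] → '#jn0e#'.
Since nothing is captured, `findall` lists the 5 matched substrings directly.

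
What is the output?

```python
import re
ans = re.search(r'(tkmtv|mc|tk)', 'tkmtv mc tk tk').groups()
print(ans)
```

('tkmtv',)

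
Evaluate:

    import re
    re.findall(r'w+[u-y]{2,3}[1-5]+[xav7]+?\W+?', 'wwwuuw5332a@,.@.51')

Lazy quantifiers expand one character at a time until the remainder of the pattern can match.
Since nothing is captured, `findall` lists the 1 matched substring directly.

['wwwuuw5332a@']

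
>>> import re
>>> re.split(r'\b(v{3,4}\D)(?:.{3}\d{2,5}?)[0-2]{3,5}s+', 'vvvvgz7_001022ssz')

['', 'vvvvg', 'z']

The pattern matches a word boundary (`\b`, zero-width); then 3 to 4 of the literal 'v', then a non-digit (captured); then exactly 3 of any character, then 2 to 5 of a digit (lazy) (non-capturing group); then 3 to 5 of a character in [0-2], then one or more of the literal 's'.
Matches to split on: at [0:16] → 'vvvvgz7_001022ss'.
With a capturing group present, the delimiter's captured portion is kept in the result list.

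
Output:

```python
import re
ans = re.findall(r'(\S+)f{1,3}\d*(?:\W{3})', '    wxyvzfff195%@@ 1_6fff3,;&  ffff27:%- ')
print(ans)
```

Because there's exactly one group, `findall` drops the full match and keeps group 1 from each hit.

['wxyvzff', '1_6ff', 'fff']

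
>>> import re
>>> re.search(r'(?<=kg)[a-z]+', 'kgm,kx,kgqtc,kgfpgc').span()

Because the assertion is zero-width, the text it checks is not consumed and won't appear in the result.
`re.search` tries every starting position until one works.
The match spans [2:3] → 'm'.

(2, 3)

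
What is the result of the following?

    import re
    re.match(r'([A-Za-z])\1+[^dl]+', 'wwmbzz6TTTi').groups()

('w',)

The match spans [0:11] → 'wwmbzz6TTTi'.
Captured: group 1 = 'w'.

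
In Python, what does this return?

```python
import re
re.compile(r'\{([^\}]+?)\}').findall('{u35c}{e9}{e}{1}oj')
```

`findall` collects group 1 from each match (4 total).

['u35c', 'e9', 'e', '1']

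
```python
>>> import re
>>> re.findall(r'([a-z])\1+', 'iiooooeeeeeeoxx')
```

`\1` is not a pattern — it's the concrete string captured by group 1, re-applied verbatim.
Matches: at [0:2] match 'ii', group 1 = 'i'; at [2:6] match 'oooo', group 1 = 'o'; at [6:12] match 'eeeeee', group 1 = 'e'; at [13:15] match 'xx', group 1 = 'x'.
`findall` collects group 1 from each match (4 total).

['i', 'o', 'e', 'x']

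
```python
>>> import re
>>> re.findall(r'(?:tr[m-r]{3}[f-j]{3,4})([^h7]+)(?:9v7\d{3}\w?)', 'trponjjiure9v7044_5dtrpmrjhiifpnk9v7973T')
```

`findall` collects group 1 from each match (2 total).

['ure', 'fpnk']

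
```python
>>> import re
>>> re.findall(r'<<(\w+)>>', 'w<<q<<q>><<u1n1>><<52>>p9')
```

['q', 'u1n1', '52']

One capturing group, so `findall` returns just the captured substring from each match — 3 in all.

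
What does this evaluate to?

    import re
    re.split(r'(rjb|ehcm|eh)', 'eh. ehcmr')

['', 'eh', '. ', 'ehcm', 'r']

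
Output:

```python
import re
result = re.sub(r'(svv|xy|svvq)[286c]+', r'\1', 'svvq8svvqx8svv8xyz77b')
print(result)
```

svvqsvvqx8svvxyz77b

Matches: at [0:5] → 'svvq8'; at [11:15] → 'svv8'.
Each match is replaced using the text its own group 1 captured.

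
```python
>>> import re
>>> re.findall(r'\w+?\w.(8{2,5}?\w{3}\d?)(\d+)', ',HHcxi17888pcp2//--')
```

[('888pcp', '2')]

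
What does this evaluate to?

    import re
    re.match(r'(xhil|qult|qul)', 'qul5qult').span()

(0, 3)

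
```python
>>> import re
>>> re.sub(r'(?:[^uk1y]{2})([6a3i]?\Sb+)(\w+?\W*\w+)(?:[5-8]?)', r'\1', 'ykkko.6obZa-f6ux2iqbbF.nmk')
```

'ykkk6ob-f6uiqbb'

With the lazy modifier that quantifier settles for the fewest repetitions that let the rest of the pattern succeed (the atoms after it are unaffected and can still be greedy).
`\1` in the replacement pulls in group 1's text for each match.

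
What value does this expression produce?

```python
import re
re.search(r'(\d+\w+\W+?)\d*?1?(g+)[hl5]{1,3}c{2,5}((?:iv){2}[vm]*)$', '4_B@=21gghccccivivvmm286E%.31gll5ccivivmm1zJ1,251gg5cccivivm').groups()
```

This matches one or more of a digit, then one or more of a word character, then one or more of a non-word character (lazy) (captured); then zero or more of a digit (lazy), then optionally the literal '1'; then one or more of a literal 'g' (captured); then 1 to 3 of one of [hl5], then 2 to 5 of the literal 'c'; then the literal 'iv' repeated 2 times, then zero or more of one of [vm] (captured); then anchored at the end.
Unlike `match`, `search` isn't anchored — it looks for the pattern anywhere in the string.
The match spans [27:60] → '31gll5ccivivmm1zJ1,251gg5cccivivm'.
Captured: group 1 = '31gll5ccivivmm1zJ1,', group 2 = 'gg', group 3 = 'ivivm'.

('31gll5ccivivmm1zJ1,', 'gg', 'ivivm')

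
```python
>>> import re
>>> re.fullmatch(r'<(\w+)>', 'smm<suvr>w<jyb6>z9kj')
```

`re.fullmatch` is like wrapping the pattern in `^…$` (in single-line mode).
Here the string isn't matched end-to-end, so the call returns None.

None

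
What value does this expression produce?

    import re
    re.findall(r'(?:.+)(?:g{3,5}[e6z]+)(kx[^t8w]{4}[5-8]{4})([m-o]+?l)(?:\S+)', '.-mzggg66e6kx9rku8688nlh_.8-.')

The pattern matches one or more of any character (non-capturing group); then 3 to 5 of a literal 'g', then one or more of one of [e6z] (non-capturing group); then the literal 'kx', then exactly 4 of any character except [t8w], then exactly 4 of a character in [5-8] (captured); then one or more of a character in [m-o] (lazy), then a literal 'l' (captured); then one or more of a non-whitespace character (non-capturing group).
Matches: at [0:29] match '.-mzggg66e6kx9rku8688nlh_.8-.', groups = ('kx9rku8688', 'nl').
2 groups means the one result is a tuple of 2 captured strings — 1 here.

[('kx9rku8688', 'nl')]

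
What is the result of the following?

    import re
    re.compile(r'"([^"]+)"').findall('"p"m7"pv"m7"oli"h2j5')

Walking the string: at [0:3] match '"p"', group 1 = 'p'; at [5:9] match '"pv"', group 1 = 'pv'; at [11:16] match '"oli"', group 1 = 'oli'.
Because there's exactly one group, `findall` drops the full match and keeps group 1 from each hit.

['p', 'pv', 'oli']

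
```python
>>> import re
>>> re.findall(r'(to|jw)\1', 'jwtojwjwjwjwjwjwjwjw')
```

`\1` is not a pattern — it's the concrete string captured by group 1, re-applied verbatim.
Walking the string: at [4:8] match 'jwjw', group 1 = 'jw'; at [8:12] match 'jwjw', group 1 = 'jw'; at [12:16] match 'jwjw', group 1 = 'jw'; at [16:20] match 'jwjw', group 1 = 'jw'.
`findall` collects group 1 from each match (4 total).

['jw', 'jw', 'jw', 'jw']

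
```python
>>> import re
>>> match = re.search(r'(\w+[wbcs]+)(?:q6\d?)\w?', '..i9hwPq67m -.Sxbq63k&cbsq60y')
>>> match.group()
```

'Sxbq63k'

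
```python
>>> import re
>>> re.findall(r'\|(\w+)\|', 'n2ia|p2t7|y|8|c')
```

['p2t7', '8']

Because there's exactly one group, `findall` drops the full match and keeps group 1 from each hit.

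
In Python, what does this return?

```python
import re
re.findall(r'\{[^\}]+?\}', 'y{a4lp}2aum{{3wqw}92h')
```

['{a4lp}', '{{3wqw}']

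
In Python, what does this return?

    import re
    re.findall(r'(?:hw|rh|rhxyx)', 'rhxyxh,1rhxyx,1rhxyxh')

['rh', 'rh', 'rh']

Alternation tries branches left to right and keeps the first one that lets the overall match succeed at that position.
Walking the string: at [0:2] → 'rh'; at [8:10] → 'rh'; at [15:17] → 'rh'.
With no groups in the pattern, `findall` gives back each whole match — 3 here.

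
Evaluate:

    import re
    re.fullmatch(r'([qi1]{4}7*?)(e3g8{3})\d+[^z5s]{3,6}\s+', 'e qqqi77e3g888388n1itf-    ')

This matches exactly 4 of one of [qi1], then zero or more of the literal '7' (lazy) (captured); then the literal 'e3g', then exactly 3 of a literal '8' (captured); then one or more of a digit, then 3 to 6 of any character except [z5s], then one or more of whitespace.
`re.fullmatch` is like wrapping the pattern in `^…$` (in single-line mode).
Here the string isn't matched end-to-end, so the call returns None.

None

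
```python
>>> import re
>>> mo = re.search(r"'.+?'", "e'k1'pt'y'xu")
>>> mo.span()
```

(1, 5)

`re.search` scans for the first position where the pattern succeeds.
The match spans [1:5] → "'k1'".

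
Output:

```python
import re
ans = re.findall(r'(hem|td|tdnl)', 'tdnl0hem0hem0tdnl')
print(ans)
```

The regex engine tests alternatives in the order written; an earlier branch that matches wins even if a later one would match more.
One capturing group, so `findall` returns just the captured substring from each match — 4 in all.

['td', 'hem', 'hem', 'td']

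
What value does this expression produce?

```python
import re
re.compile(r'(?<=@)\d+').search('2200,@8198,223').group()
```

The `(?=…)`/`(?<=…)` assertion just peeks at neighbouring text; it doesn't advance the match position.
The match spans [6:10] → '8198'.

'8198'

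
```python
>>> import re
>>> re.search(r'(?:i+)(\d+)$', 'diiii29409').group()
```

The match spans [1:10] → 'iiii29409'.

'iiii29409'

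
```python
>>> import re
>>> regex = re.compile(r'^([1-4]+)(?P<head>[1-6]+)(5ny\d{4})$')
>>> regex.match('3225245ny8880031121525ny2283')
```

`re.match` won't scan ahead — the pattern has to work from the very first character.
Here the string doesn't start with a match, so the call returns None.

None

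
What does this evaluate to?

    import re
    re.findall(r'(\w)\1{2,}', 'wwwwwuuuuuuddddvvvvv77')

['w', 'u', 'd', 'v']

`\1` is not a pattern — it's the concrete string captured by group 1, re-applied verbatim.
Walking the string: at [0:5] match 'wwwww', group 1 = 'w'; at [5:11] match 'uuuuuu', group 1 = 'u'; at [11:15] match 'dddd', group 1 = 'd'; at [15:20] match 'vvvvv', group 1 = 'v'.
`findall` collects group 1 from each match (4 total).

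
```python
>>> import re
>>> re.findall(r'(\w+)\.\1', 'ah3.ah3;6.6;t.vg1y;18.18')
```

['ah3', '6', '18']

`\1` has to match the exact text group 1 already captured.
With a single group, `findall` returns only what that group captured — 3 items.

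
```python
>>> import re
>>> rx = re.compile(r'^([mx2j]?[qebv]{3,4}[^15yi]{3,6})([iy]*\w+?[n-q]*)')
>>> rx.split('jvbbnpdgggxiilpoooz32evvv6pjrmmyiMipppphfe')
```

The pattern matches anchored at the start of the string; then optionally one of [mx2j], then 3 to 4 of one of [qebv], then 3 to 6 of any character except [15yi] (captured); then zero or more of one of [iy], then one or more of a word character (lazy), then zero or more of a character in [n-q] (captured).
Lazy quantifiers expand one character at a time until the remainder of the pattern can match.
Matches to split on: at [0:11] → 'jvbbnpdgggx'.
The group in the pattern means `split` returns the separators' captures alongside the pieces.

['', 'jvbbnpdggg', 'x', 'iilpoooz32evvv6pjrmmyiMipppphfe']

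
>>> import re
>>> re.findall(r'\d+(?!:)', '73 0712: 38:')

Because the assertion is negative and zero-width, positions next to the forbidden text are skipped.
No capturing groups, so `findall` returns the 3 full match strings.

['73', '071', '3']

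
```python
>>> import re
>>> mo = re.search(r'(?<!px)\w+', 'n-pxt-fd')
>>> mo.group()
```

'n'

Because the assertion is negative and zero-width, positions next to the forbidden text are skipped.
`re.search` scans for the first position where the pattern succeeds.
The match spans [0:1] → 'n'.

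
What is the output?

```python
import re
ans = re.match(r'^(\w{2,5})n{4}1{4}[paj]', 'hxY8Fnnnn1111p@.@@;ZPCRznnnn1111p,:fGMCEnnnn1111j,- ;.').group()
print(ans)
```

hxY8Fnnnn1111p

`re.match` won't scan ahead — the pattern has to work from the very first character.
The match spans [0:14] → 'hxY8Fnnnn1111p'.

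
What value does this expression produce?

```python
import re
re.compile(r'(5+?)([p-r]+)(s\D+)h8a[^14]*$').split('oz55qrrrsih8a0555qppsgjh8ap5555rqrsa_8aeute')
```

The pattern matches one or more of a literal '5' (lazy) (captured); then one or more of a character in [p-r] (captured); then the literal 's', then one or more of a non-digit (captured); then the literal 'h8a', then zero or more of any character except [14]; then anchored at the end.
Matches to split on: at [2:43] → '55qrrrsih8a0555qppsgjh8ap5555rqrsa_8aeute'.
`re.split` interleaves the captured-group text with the surrounding fragments.

['oz', '55', 'qrrr', 'si', '']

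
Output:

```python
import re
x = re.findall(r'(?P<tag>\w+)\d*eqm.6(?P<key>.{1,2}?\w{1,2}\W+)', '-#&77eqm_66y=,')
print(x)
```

[('77', '6y=,')]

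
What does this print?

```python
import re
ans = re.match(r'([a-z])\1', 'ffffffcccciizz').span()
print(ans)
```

The backreference `\1` re-matches whatever the first group consumed, character for character.
`re.match` only tries the pattern at the start of the string.
The match spans [0:2] → 'ff'.
Captured: group 1 = 'f'.

(0, 2)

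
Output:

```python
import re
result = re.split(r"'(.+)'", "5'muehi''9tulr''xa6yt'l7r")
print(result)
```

['5', "muehi''9tulr''xa6yt", 'l7r']

With a capturing group present, the delimiter's captured portion is kept in the result list.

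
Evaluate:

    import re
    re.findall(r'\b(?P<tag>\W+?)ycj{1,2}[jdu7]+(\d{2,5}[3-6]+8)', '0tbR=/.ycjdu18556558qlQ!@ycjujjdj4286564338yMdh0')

The pattern matches a word boundary (`\b`, zero-width); then one or more of a non-word character (lazy) (captured as 'tag'); then the literal 'yc', then 1 to 2 of the literal 'j', then one or more of one of [jdu7]; then 2 to 5 of a digit, then one or more of a character in [3-6], then a literal '8' (captured).
Scanning left to right: at [4:20] match '=/.ycjdu18556558', groups = ('=/.', '18556558'); at [23:43] match '!@ycjujjdj4286564338', groups = ('!@', '4286564338').
2 groups means each result is a tuple of 2 captured strings — 2 here.

[('=/.', '18556558'), ('!@', '4286564338')]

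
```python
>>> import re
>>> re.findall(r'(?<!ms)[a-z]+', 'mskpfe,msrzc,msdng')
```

Because the assertion is negative and zero-width, positions next to the forbidden text are skipped.
Matches: at [0:6] → 'mskpfe'; at [7:12] → 'msrzc'; at [13:18] → 'msdng'.
No capturing groups, so `findall` returns the 3 full match strings.

['mskpfe', 'msrzc', 'msdng']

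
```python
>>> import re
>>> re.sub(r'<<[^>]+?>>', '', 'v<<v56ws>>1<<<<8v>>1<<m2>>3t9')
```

Matches: at [1:10] → '<<v56ws>>'; at [11:19] → '<<<<8v>>'; at [20:26] → '<<m2>>'.
Every occurrence is swapped for ''.

'v113t9'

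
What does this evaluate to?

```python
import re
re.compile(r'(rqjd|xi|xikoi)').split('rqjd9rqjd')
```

Matches to split on: at [0:4] → 'rqjd'; at [5:9] → 'rqjd'.
With a capturing group present, the delimiter's captured portion is kept in the result list.

['', 'rqjd', '9', 'rqjd', '']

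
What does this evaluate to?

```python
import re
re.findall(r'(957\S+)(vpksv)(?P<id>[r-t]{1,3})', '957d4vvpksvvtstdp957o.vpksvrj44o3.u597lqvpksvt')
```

The pattern matches the literal '957', then one or more of a non-whitespace character (captured); then the literal 'vp', then the literal 'ksv' (captured); then 1 to 3 of a character in [r-t] (captured as 'id').
Matches: at [0:46] match '957d4vvpksvvtstdp957o.vpksvrj44o3.u597lqvpksvt', groups = ('957d4vvpksvvtstdp957o.vpksvrj44o3.u597lq', 'vpksv', 't').
With 3 capturing groups, `findall` returns a 3-tuple per match.

[('957d4vvpksvvtstdp957o.vpksvrj44o3.u597lq', 'vpksv', 't')]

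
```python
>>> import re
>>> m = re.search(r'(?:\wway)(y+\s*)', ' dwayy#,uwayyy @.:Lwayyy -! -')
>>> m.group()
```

'dwayy'

The pattern matches a word character, then the literal 'way' (non-capturing group); then one or more of the literal 'y', then zero or more of whitespace (captured).
Unlike `match`, `search` isn't anchored — it looks for the pattern anywhere in the string.
The match spans [1:6] → 'dwayy'.
Captured: group 1 = 'y'.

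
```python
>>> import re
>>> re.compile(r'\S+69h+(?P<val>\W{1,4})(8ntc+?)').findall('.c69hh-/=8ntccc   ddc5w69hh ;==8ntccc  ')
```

The pattern matches one or more of a non-whitespace character, then the literal '69', then one or more of the literal 'h'; then 1 to 4 of a non-word character (captured as 'val'); then the literal '8nt', then one or more of a literal 'c' (lazy) (captured).
With the lazy modifier that quantifier settles for the fewest repetitions that let the rest of the pattern succeed (the atoms after it are unaffected and can still be greedy).
Walking the string: at [0:13] match '.c69hh-/=8ntc', groups = ('-/=', '8ntc'); at [18:35] match 'ddc5w69hh ;==8ntc', groups = (' ;==', '8ntc').
2 groups means each result is a tuple of 2 captured strings — 2 here.

[('-/=', '8ntc'), (' ;==', '8ntc')]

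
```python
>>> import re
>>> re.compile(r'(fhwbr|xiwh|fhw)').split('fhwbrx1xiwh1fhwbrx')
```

['', 'fhwbr', 'x1', 'xiwh', '1', 'fhwbr', 'x']

Alternation isn't longest-match — the leftmost alternative that fits at this position is chosen.
Matches to split on: at [0:5] → 'fhwbr'; at [7:11] → 'xiwh'; at [12:17] → 'fhwbr'.
The group in the pattern means `split` returns the separators' captures alongside the pieces.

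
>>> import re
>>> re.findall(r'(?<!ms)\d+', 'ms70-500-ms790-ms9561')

['0', '500', '90', '561']

A negative assertion filters positions out without eating any characters.
Scanning left to right: at [3:4] → '0'; at [5:8] → '500'; at [12:14] → '90'; at [18:21] → '561'.
No capturing groups, so `findall` returns the 4 full match strings.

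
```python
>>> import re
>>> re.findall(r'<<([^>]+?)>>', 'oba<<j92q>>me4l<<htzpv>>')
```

['j92q', 'htzpv']

Walking the string: at [3:11] match '<<j92q>>', group 1 = 'j92q'; at [15:24] match '<<htzpv>>', group 1 = 'htzpv'.
With a single group, `findall` returns only what that group captured — 2 items.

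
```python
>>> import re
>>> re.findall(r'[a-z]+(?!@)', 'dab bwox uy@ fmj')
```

The negative lookaround is zero-width — it rules out positions where the adjacent text would match, without consuming anything.
Scanning left to right: at [0:3] → 'dab'; at [4:8] → 'bwox'; at [9:10] → 'u'; at [13:16] → 'fmj'.
With no groups in the pattern, `findall` gives back each whole match — 4 here.

['dab', 'bwox', 'u', 'fmj']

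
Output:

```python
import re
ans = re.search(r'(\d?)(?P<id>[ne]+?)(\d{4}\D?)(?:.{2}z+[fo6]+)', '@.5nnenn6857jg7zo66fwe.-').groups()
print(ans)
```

('5', 'nnenn', '6857j')

The pattern matches optionally a digit (captured); then one or more of one of [ne] (lazy) (captured as 'id'); then exactly 4 of a digit, then optionally a non-digit (captured); then exactly 2 of any character, then one or more of a literal 'z', then one or more of one of [fo6] (non-capturing group).
`re.search` tries every starting position until one works.
The match spans [2:20] → '5nnenn6857jg7zo66f'.
Captured: group 1 = '5', group 2 = 'nnenn', group 3 = '6857j'.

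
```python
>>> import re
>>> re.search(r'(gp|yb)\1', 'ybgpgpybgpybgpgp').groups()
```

`\1` has to match the exact text group 1 already captured.
`search` walks the string left to right and returns the first match it finds.
The match spans [2:6] → 'gpgp'.
Captured: group 1 = 'gp'.

('gp',)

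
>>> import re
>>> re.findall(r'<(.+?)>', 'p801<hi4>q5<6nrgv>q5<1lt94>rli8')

With the lazy modifier that quantifier settles for the fewest repetitions that let the rest of the pattern succeed (the atoms after it are unaffected and can still be greedy).
With a single group, `findall` returns only what that group captured — 3 items.

['hi4', '6nrgv', '1lt94']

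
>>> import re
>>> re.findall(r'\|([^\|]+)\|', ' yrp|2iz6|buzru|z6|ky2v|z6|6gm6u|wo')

['2iz6', 'z6', 'z6']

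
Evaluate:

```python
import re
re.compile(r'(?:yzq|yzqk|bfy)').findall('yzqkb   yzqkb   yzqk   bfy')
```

Branches in `(...|...)` are attempted left-to-right; the first branch that allows the whole pattern to succeed is taken.
`findall` yields the raw match text (4 of them) because the pattern has no groups.

['yzq', 'yzq', 'yzq', 'bfy']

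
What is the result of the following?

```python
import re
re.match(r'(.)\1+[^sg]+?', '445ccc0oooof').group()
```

After group 1 captures some text, `\1` only succeeds where that same text appears again.
With `match`, the pattern is implicitly anchored at the beginning.
The match spans [0:3] → '445'.
Captured: group 1 = '4'.

'445'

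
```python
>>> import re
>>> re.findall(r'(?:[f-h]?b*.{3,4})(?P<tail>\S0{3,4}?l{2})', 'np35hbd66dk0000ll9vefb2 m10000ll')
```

['k0000ll', '0000ll']

This matches optionally a character in [f-h], then zero or more of a literal 'b', then 3 to 4 of any character (non-capturing group); then a non-whitespace character, then 3 to 4 of a literal '0' (lazy), then exactly 2 of a literal 'l' (captured as 'tail').
Walking the string: at [4:17] match 'hbd66dk0000ll', group 1 = 'k0000ll'; at [20:32] match 'fb2 m10000ll', group 1 = '0000ll'.
`findall` collects group 1 from each match (2 total).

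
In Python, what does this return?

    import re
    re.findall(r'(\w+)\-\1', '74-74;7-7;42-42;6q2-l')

`\1` has to match the exact text group 1 already captured.
`findall` collects group 1 from each match (3 total).

['74', '7', '42']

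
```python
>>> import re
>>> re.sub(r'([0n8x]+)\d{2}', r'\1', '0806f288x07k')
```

'08f288xk'

The replacement refers to a captured group, so each match is rewritten using its own captured text.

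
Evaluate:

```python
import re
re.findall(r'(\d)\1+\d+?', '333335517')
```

['3']

The backreference `\1` re-matches whatever the first group consumed, character for character.
`findall` collects group 1 from the one match (1 total).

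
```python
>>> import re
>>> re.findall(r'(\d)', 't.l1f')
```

['1']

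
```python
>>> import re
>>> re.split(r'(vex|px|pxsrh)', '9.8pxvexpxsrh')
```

['9.8', 'px', '', 'vex', '', 'px', 'srh']

The regex engine tests alternatives in the order written; an earlier branch that matches wins even if a later one would match more.
Matches to split on: at [3:5] → 'px'; at [5:8] → 'vex'; at [8:10] → 'px'.
With a capturing group present, the delimiter's captured portion is kept in the result list.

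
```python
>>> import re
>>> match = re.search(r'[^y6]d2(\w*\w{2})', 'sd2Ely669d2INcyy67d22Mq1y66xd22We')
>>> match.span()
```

(0, 33)

The match spans [0:33] → 'sd2Ely669d2INcyy67d22Mq1y66xd22We'.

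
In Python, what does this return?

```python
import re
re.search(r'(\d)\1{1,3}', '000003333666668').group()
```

'0000'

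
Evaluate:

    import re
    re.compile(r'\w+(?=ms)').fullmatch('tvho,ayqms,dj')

The positive lookaround only admits positions where the adjacent text matches; those characters stay outside the span.
`fullmatch` succeeds only if the pattern covers the string from start to end.
Here the pattern can't cover the whole string, so the call returns None.

None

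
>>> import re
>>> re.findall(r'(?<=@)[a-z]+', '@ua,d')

The lookaround is zero-width — it requires the adjacent text to match without consuming it, so the asserted text isn't part of the match.
Matches: at [1:3] → 'ua'.
Since nothing is captured, `findall` lists the 1 matched substring directly.

['ua']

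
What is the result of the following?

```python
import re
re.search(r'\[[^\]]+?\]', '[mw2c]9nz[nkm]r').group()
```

'[mw2c]'

The match spans [0:6] → '[mw2c]'.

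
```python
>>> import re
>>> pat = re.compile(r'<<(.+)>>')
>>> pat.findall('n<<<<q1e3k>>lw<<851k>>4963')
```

['<<q1e3k>>lw<<851k']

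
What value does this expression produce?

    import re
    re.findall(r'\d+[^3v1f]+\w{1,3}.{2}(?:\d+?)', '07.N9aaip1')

['07.N9aaip1']

The pattern matches one or more of a digit, then one or more of any character except [3v1f]; then 1 to 3 of a word character, then exactly 2 of any character; then one or more of a digit (lazy) (non-capturing group).
Walking the string: at [0:10] → '07.N9aaip1'.
With no groups in the pattern, `findall` gives back each whole match — 1 here.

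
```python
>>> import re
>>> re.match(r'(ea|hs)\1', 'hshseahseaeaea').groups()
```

('hs',)

The match spans [0:4] → 'hshs'.
Captured: group 1 = 'hs'.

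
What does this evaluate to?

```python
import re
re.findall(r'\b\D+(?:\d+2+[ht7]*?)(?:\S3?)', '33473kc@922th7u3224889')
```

Since nothing is captured, `findall` lists the 1 matched substring directly.

['@922t']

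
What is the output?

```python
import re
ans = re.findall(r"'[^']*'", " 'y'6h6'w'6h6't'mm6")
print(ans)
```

Scanning left to right: at [1:4] → "'y'"; at [7:10] → "'w'"; at [13:16] → "'t'".
Since nothing is captured, `findall` lists the 3 matched substrings directly.

["'y'", "'w'", "'t'"]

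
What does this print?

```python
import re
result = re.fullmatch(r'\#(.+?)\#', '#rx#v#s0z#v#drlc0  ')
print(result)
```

`re.fullmatch` is like wrapping the pattern in `^…$` (in single-line mode).
Here there's no way to consume every character, so the call returns None.

None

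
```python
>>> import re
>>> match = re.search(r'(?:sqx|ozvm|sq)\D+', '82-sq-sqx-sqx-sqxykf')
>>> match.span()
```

(3, 20)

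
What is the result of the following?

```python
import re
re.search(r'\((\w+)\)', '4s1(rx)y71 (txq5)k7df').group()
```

`search` walks the string left to right and returns the first match it finds.
The match spans [3:7] → '(rx)'.
Captured: group 1 = 'rx'.

'(rx)'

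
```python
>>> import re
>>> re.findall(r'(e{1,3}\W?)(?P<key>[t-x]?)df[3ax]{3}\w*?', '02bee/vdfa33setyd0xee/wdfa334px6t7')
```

[('ee/', 'v'), ('ee/', 'w')]

Pattern: 1 to 3 of the literal 'e', then optionally a non-word character (captured); then optionally a character in [t-x] (captured as 'key'); then the literal 'df', then exactly 3 of one of [3ax], then zero or more of a word character (lazy).
A `+?`/`*?`/`{m,n}?` starts at its minimum and grows only as far as needed for what follows to match.
Scanning left to right: at [3:12] match 'ee/vdfa33', groups = ('ee/', 'v'); at [19:28] match 'ee/wdfa33', groups = ('ee/', 'w').
Multiple groups make `findall` return tuples — one 2-tuple for each match.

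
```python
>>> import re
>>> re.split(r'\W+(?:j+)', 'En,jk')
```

Pattern: one or more of a non-word character; then one or more of a literal 'j' (non-capturing group).
Matches to split on: at [2:4] → ',j'.
Each match becomes a cut point; 2 segments remain.

['En', 'k']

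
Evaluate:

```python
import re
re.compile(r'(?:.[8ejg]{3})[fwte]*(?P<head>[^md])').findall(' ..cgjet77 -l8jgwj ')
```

['7', 'j']

This matches any character, then exactly 3 of one of [8ejg] (non-capturing group); then zero or more of one of [fwte]; then any character except [md] (captured as 'head').
Scanning left to right: at [3:9] match 'cgjet7', group 1 = '7'; at [12:18] match 'l8jgwj', group 1 = 'j'.
With a single group, `findall` returns only what that group captured — 2 items.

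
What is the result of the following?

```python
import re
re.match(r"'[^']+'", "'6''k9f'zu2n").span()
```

(0, 3)

`match` is anchored at position 0; if the pattern doesn't fit there, it returns None.
The match spans [0:3] → "'6'".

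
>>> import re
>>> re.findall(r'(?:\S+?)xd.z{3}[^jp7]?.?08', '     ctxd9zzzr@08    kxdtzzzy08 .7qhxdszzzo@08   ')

['ctxd9zzzr@08', 'kxdtzzzy08', '.7qhxdszzzo@08']

Pattern: one or more of a non-whitespace character (lazy) (non-capturing group); then the literal 'xd', then any character, then exactly 3 of a literal 'z'; then optionally any character except [jp7], then optionally any character, then the literal '08'.
Scanning left to right: at [5:17] → 'ctxd9zzzr@08'; at [21:31] → 'kxdtzzzy08'; at [32:46] → '.7qhxdszzzo@08'.
Since nothing is captured, `findall` lists the 3 matched substrings directly.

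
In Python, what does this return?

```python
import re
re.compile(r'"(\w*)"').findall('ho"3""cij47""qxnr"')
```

Walking the string: at [2:5] match '"3"', group 1 = '3'; at [5:12] match '"cij47"', group 1 = 'cij47'; at [12:18] match '"qxnr"', group 1 = 'qxnr'.
Because there's exactly one group, `findall` drops the full match and keeps group 1 from each hit.

['3', 'cij47', 'qxnr']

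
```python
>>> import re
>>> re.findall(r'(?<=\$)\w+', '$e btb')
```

['e']

Lookahead/lookbehind check context without consuming it, so the matched span excludes the asserted characters.
Matches: at [1:2] → 'e'.
With no groups in the pattern, `findall` gives back each whole match — 1 here.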